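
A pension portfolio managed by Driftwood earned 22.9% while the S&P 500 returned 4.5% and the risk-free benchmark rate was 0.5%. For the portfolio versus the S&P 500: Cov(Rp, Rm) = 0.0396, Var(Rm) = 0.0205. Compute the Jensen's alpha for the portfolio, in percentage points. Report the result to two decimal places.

β = Cov / Var = 0.0396 / 0.0205 = 1.9317
E[R] = Rf + β(Rm − Rf) = 0.5% + 1.9317 × (4.5% − 0.5%) = 8.2268%
α = Rp − E[R] = 22.9% − 8.2268% = 14.6732

14.67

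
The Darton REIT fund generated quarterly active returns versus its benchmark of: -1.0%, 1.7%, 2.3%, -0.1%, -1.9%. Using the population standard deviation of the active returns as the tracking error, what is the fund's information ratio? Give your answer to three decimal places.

0.126

Mean return r̄ = 1.00 / 5 = 0.2000%
Σ(r − r̄)² = 12.6000; population σ = √(12.6000/5) = 1.5875%
IR = r̄ / tracking error = 0.2000 / 1.5875 = 0.1260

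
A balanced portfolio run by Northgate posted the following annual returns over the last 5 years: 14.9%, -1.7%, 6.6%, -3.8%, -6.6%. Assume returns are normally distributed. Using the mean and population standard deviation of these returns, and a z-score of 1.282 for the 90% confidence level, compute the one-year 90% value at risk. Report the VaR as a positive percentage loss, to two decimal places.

8.19

Mean return μ = 9.40 / 5 = 1.8800%
Σ(r − μ)² = (14.9 − 1.8800)² + (-1.7 − 1.8800)² + … = 308.7880
σ = √[308.7880 / 5] = 7.8586%
VaR = −(μ − z·σ) = −(1.8800 − 1.282 × 7.8586) = −(-8.1947) = 8.1947%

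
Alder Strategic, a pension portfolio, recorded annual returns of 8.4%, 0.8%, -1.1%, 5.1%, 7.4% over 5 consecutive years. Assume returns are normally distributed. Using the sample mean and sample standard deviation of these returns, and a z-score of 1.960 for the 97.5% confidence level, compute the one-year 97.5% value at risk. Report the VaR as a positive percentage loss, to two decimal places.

3.98

r̄ = (8.4 + 0.8 − 1.1 + 5.1 + 7.4) / 5 = 20.60 / 5 = 4.1200%
Sample σ = √[Σ(r − r̄)² / 4] = √[68.3080 / 4] = √17.0770 = 4.1324%
VaR = −(r̄ − z·σ) = −(4.1200 − 1.960 × 4.1324) = −(-3.9795) = 3.9795%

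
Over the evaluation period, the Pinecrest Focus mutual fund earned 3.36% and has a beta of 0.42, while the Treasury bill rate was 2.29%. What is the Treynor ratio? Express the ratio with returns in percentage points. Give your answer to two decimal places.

2.55

Treynor = (Rp − Rf) / β = (3.36% − 2.29%) / 0.42 = 1.07 / 0.42 = 2.5476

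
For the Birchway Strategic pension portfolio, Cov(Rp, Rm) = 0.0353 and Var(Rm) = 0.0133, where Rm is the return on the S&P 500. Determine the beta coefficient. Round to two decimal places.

β = Cov(Rp, Rm) / Var(Rm) = 0.0353 / 0.0133 = 2.6541

2.65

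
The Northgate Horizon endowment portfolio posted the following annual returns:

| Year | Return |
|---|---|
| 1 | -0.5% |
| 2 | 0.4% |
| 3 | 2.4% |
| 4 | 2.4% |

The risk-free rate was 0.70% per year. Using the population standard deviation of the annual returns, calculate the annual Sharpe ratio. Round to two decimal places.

0.38

Mean return μ = 4.70 / 4 = 1.1750%
Σ(r − μ)² = 6.4075; population σ = √(6.4075/4) = 1.2657%
Sharpe = (μ − rf) / σ = (1.1750 − 0.7) / 1.2657 = 0.4750 / 1.2657 = 0.3753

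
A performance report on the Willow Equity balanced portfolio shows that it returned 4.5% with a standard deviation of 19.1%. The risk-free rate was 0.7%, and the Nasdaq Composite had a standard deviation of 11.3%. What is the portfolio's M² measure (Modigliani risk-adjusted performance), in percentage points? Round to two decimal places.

2.95

Sharpe = (Rp − Rf) / σp = (4.5% − 0.7%) / 19.1% = 0.1990
M² = Rf + Sharpe × σm = 0.7% + 0.1990 × 11.3% = 2.9487%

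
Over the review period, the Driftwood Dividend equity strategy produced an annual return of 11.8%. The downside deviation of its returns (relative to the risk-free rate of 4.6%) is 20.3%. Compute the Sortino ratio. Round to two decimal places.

Sortino = (Rp − Rf) / σd = (11.8% − 4.6%) / 20.3% = 7.20% / 20.3% = 0.3547

0.35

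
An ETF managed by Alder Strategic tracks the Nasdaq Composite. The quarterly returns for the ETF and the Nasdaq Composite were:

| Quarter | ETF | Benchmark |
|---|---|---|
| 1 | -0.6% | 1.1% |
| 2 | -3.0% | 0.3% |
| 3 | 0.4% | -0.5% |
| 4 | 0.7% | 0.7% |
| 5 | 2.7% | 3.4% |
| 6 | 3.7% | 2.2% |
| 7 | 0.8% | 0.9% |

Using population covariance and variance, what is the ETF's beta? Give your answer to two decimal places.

1.15

r̄p = 0.6714%,  r̄m = 1.1571%
Cov = Σ(rp − r̄p)(rm − r̄m) / 7 = 1.6188
Var(rm) = Σ(rm − r̄m)² / 7 = 1.4110
β = Cov / Var = 1.6188 / 1.4110 = 1.1473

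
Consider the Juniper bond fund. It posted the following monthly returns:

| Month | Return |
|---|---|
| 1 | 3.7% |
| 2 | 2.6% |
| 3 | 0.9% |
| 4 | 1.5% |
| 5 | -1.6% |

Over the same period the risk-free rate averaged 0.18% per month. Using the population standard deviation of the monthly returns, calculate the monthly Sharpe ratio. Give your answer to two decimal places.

r̄ = (3.7 + 2.6 + 0.9 + 1.5 − 1.6) / 5 = 1.4200%
Population std dev = √[15.9880 / 5] = 1.7882%
Sharpe = (r̄ − rf) / σ = (1.4200 − 0.18) / 1.7882 = 1.2400 / 1.7882 = 0.6934

0.69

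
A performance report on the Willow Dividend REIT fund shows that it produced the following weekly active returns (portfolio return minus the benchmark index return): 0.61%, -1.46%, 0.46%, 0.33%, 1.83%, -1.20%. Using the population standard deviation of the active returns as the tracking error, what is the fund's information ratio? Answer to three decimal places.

0.085

r̄ = (0.61 − 1.46 + 0.46 + 0.33 + 1.83 − 1.2) / 6 = 0.0950%
Population σ = √[Σ(r − r̄)² / 6] = √[7.5590 / 6] = √1.2598 = 1.1224%
IR = r̄ / tracking error = 0.0950 / 1.1224 = 0.0846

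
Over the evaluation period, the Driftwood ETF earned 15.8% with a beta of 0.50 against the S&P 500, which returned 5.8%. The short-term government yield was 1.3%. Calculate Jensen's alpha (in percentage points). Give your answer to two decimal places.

CAPM expected return = Rf + β(Rm − Rf) = 1.3% + 0.50 × (5.8% − 1.3%) = 1.3 + 0.50 × 4.50 = 3.5500%
Jensen's α = Rp − E[R] = 15.8% − 3.5500% = 12.2500

12.25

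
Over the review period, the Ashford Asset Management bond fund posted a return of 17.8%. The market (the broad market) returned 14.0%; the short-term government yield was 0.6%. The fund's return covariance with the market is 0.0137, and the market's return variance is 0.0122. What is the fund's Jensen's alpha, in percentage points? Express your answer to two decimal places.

β = Cov / Var = 0.0137 / 0.0122 = 1.1230
E[R] = Rf + β(Rm − Rf) = 0.6% + 1.1230 × (14.0% − 0.6%) = 15.6482%
α = Rp − E[R] = 17.8% − 15.6482% = 2.1518

2.15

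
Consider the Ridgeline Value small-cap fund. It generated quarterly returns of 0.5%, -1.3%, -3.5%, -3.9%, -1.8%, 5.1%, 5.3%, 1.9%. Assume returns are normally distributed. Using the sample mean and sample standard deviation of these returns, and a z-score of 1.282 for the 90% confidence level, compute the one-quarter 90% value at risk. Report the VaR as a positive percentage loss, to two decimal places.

Mean return r̄ = 2.30 / 8 = 0.2875%
Sample std dev = √[89.6888 / 7] = 3.5795%
VaR = −(r̄ − z·σ) = −(0.2875 − 1.282 × 3.5795) = −(-4.3014) = 4.3014%

4.30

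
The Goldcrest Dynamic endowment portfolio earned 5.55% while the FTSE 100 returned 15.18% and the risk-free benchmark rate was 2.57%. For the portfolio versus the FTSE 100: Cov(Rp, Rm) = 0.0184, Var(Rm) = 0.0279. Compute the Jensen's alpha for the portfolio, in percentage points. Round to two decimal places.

β = Cov / Var = 0.0184 / 0.0279 = 0.6595
E[R] = Rf + β(Rm − Rf) = 2.57% + 0.6595 × (15.18% − 2.57%) = 10.8863%
α = Rp − E[R] = 5.55% − 10.8863% = -5.3363

-5.34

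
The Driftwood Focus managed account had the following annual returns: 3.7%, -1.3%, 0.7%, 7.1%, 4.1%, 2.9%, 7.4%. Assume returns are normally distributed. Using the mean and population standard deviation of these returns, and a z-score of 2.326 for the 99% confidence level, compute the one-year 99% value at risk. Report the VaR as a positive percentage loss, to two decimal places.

3.28

Mean return r̄ = 24.60 / 7 = 3.5143%
Σ(r − r̄)² = 59.8086; population σ = √(59.8086/7) = 2.9230%
VaR = −(r̄ − z·σ) = −(3.5143 − 2.326 × 2.9230) = −(-3.2846) = 3.2846%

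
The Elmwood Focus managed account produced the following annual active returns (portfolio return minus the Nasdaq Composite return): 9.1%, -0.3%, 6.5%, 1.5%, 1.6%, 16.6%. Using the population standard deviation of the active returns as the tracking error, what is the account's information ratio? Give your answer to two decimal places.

1.01

Mean return r̄ = 35.00 / 6 = 5.8333%
Σ(r − r̄)² = (9.1 − 5.8333)² + (-0.3 − 5.8333)² + (6.5 − 5.8333)² + … = 201.3533
population σ = √(201.3533 / 6) = √33.5589 = 5.7930%
IR = r̄ / tracking error = 5.8333 / 5.7930 = 1.0070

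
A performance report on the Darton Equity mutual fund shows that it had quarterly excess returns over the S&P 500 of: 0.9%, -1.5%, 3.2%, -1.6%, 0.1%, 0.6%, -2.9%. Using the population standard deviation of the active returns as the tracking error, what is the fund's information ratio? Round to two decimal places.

-0.09

Mean return μ = -1.20 / 7 = -0.1714%
Population σ = √[Σ(r − μ)² / 7] = √[24.4343 / 7] = √3.4906 = 1.8683%
IR = μ / tracking error = -0.1714 / 1.8683 = -0.0917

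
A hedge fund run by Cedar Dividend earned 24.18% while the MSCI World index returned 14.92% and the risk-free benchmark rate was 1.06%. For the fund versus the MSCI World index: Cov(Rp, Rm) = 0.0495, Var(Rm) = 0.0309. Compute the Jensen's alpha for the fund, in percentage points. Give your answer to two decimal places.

β = Cov / Var = 0.0495 / 0.0309 = 1.6019
E[R] = Rf + β(Rm − Rf) = 1.06% + 1.6019 × (14.92% − 1.06%) = 23.2623%
α = Rp − E[R] = 24.18% − 23.2623% = 0.9177

0.92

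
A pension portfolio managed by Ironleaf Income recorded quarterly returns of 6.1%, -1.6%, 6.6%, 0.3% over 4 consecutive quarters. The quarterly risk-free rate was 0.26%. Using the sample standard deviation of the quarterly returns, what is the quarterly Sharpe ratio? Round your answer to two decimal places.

0.63

μ = (6.1 − 1.6 + 6.6 + 0.3) / 4 = 2.8500%
Sample σ = √[Σ(r − μ)² / 3] = √[50.9300 / 3] = √16.9767 = 4.1203%
Sharpe = (μ − rf) / σ = (2.8500 − 0.26) / 4.1203 = 2.5900 / 4.1203 = 0.6286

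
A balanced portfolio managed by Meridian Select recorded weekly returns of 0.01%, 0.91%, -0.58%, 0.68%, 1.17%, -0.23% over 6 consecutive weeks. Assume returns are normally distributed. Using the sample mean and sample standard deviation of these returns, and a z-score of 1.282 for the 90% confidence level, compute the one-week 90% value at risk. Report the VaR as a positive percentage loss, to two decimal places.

0.56

r̄ = (0.01 + 0.91 − 0.58 + 0.68 + 1.17 − 0.23) / 6 = 1.960 / 6 = 0.3267%
Sample std dev = √[2.4085 / 5] = 0.6940%
VaR = −(r̄ − z·σ) = −(0.3267 − 1.282 × 0.6940) = −(-0.5630) = 0.5630%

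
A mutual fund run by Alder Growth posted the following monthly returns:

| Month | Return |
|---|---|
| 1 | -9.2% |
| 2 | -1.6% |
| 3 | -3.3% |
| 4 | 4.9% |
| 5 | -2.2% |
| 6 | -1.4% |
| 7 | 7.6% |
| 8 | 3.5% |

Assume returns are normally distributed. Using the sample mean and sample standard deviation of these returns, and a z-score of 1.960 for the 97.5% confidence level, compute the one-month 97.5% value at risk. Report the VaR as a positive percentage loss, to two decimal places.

Mean return r̄ = -1.70 / 8 = -0.2125%
Σ(r − r̄)² = (-9.2 − (-0.2125))² + (-1.6 − (-0.2125))² + … = 198.5488
sample σ = √(198.5488 / 7) = √28.3641 = 5.3258%
VaR = −(r̄ − z·σ) = −(-0.2125 − 1.960 × 5.3258) = −(-10.6511) = 10.6511%

10.65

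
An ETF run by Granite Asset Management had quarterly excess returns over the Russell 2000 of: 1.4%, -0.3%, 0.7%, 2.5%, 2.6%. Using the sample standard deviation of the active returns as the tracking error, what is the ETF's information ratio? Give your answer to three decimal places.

r̄ = (1.4 − 0.3 + 0.7 + 2.5 + 2.6) / 5 = 6.90 / 5 = 1.3800%
Σ(r − r̄)² = (1.4 − 1.3800)² + (-0.3 − 1.3800)² + (0.7 − 1.3800)² + … = 6.0280
σ = √[6.0280 / 4] = 1.2276%
IR = r̄ / tracking error = 1.3800 / 1.2276 = 1.1241

1.124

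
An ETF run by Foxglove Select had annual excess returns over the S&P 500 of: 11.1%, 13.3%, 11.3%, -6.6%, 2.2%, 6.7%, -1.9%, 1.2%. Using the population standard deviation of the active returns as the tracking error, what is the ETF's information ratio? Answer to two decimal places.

0.70

r̄ = (11.1 + 13.3 + 11.3 − 6.6 + 2.2 + 6.7 − 1.9 + 1.2) / 8 = 4.6625%
Population std dev = √[352.2188 / 8] = 6.6353%
IR = r̄ / tracking error = 4.6625 / 6.6353 = 0.7027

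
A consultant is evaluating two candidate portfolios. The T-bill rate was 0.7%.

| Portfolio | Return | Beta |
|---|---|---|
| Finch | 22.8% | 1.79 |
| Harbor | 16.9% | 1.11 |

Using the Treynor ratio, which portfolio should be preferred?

Harbor

Finch: Treynor = (22.8% − 0.7%) / 1.79 = 12.346
Harbor: Treynor = (16.9% − 0.7%) / 1.11 = 14.595
Highest: Harbor (14.595).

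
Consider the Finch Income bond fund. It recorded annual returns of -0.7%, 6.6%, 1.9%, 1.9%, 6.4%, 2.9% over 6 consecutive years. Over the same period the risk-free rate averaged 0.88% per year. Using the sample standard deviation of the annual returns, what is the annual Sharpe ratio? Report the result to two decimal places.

0.80

r̄ = (-0.7 + 6.6 + 1.9 + 1.9 + 6.4 + 2.9) / 6 = 19.00 / 6 = 3.1667%
Sample σ = √[Σ(r − r̄)² / 5] = √[40.4733 / 5] = √8.0947 = 2.8451%
Sharpe = (r̄ − rf) / σ = (3.1667 − 0.88) / 2.8451 = 2.2867 / 2.8451 = 0.8037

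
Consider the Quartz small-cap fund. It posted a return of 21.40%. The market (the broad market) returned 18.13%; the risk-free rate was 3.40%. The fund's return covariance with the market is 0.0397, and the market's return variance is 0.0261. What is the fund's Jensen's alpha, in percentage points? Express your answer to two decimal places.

-4.41

β = Cov / Var = 0.0397 / 0.0261 = 1.5211
E[R] = Rf + β(Rm − Rf) = 3.40% + 1.5211 × (18.13% − 3.40%) = 25.8058%
α = Rp − E[R] = 21.40% − 25.8058% = -4.4058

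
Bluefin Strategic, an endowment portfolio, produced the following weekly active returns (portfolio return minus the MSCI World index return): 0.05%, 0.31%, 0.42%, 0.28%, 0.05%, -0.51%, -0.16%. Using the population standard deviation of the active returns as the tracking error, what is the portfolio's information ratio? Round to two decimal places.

0.21

Mean return r̄ = 0.440 / 7 = 0.0629%
Σ(r − r̄)² = (0.05 − 0.0629)² + (0.31 − 0.0629)² + (0.42 − 0.0629)² + … = 0.6139
population σ = √(0.6139 / 7) = √0.0877 = 0.2961%
IR = r̄ / tracking error = 0.0629 / 0.2961 = 0.2124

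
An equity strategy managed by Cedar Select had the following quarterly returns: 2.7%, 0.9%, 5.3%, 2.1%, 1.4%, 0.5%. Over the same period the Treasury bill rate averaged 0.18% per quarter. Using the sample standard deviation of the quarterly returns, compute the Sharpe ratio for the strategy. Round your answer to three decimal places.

r̄ = (2.7 + 0.9 + 5.3 + 2.1 + 1.4 + 0.5) / 6 = 12.90 / 6 = 2.1500%
Σ(r − r̄)² = 15.0750; sample σ = √(15.0750/5) = 1.7364%
Sharpe = (r̄ − rf) / σ = (2.1500 − 0.18) / 1.7364 = 1.9700 / 1.7364 = 1.1345

1.135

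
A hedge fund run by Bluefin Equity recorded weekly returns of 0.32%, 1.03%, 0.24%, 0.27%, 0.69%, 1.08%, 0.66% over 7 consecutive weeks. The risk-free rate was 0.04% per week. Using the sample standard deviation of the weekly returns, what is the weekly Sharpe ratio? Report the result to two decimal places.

1.63

r̄ = (0.32 + 1.03 + 0.24 + 0.27 + 0.69 + 1.08 + 0.66) / 7 = 4.290 / 7 = 0.6129%
Sample std dev = √[0.7427 / 6] = 0.3518%
Sharpe = (r̄ − rf) / σ = (0.6129 − 0.04) / 0.3518 = 0.5729 / 0.3518 = 1.6285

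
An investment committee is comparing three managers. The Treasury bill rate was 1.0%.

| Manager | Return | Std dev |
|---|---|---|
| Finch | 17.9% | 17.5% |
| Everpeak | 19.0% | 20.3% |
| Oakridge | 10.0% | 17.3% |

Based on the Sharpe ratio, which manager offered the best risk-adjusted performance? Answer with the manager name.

Finch: Sharpe ratio = (17.9% − 1.0%) / 17.5% = 0.966
Everpeak: Sharpe ratio = (19.0% − 1.0%) / 20.3% = 0.887
Oakridge: Sharpe ratio = (10.0% − 1.0%) / 17.3% = 0.520
Highest: Finch (0.966).

Finch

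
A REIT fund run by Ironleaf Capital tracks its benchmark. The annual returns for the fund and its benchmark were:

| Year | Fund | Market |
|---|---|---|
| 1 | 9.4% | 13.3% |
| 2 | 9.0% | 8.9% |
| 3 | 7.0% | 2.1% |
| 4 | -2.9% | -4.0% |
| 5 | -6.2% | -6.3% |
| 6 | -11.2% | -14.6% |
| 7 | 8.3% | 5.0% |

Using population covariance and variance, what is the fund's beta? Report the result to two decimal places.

0.85

r̄p = 1.9143%,  r̄m = 0.6286%
Cov = Σ(rp − r̄p)(rm − r̄m) / 7 = 66.7253
Var(rm) = Σ(rm − r̄m)² / 7 = 78.7992
β = Cov / Var = 66.7253 / 78.7992 = 0.8468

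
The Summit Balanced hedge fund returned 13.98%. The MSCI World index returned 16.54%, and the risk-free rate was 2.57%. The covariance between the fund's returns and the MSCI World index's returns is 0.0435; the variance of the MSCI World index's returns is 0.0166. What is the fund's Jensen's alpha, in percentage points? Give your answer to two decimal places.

-25.20

β = Cov / Var = 0.0435 / 0.0166 = 2.6205
E[R] = Rf + β(Rm − Rf) = 2.57% + 2.6205 × (16.54% − 2.57%) = 39.1784%
α = Rp − E[R] = 13.98% − 39.1784% = -25.1984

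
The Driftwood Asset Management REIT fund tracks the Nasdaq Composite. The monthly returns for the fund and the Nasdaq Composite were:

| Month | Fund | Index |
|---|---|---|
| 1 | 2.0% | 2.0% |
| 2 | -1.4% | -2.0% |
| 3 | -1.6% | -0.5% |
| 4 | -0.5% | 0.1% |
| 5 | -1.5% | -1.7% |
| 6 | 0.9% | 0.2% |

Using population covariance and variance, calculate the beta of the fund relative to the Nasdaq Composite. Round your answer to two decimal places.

r̄p = -0.3500%,  r̄m = -0.3167%
Cov = Σ(rp − r̄p)(rm − r̄m) / 6 = 1.6025
Var(rm) = Σ(rm − r̄m)² / 6 = 1.7647
β = Cov / Var = 1.6025 / 1.7647 = 0.9081

0.91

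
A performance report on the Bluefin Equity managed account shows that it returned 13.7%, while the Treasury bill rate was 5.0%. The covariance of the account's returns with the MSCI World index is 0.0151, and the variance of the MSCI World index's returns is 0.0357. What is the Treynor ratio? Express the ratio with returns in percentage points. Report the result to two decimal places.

β = Cov / Var = 0.0151 / 0.0357 = 0.4230
Treynor = (Rp − Rf) / β = (13.7% − 5.0%) / 0.4230 = 8.70 / 0.4230 = 20.5674

20.57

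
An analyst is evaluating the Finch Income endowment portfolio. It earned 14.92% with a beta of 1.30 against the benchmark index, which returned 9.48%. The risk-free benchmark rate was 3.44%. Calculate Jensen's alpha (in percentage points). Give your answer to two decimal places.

3.63

CAPM expected return = Rf + β(Rm − Rf) = 3.44% + 1.30 × (9.48% − 3.44%) = 3.44 + 1.30 × 6.04 = 11.2920%
Jensen's α = Rp − E[R] = 14.92% − 11.2920% = 3.6280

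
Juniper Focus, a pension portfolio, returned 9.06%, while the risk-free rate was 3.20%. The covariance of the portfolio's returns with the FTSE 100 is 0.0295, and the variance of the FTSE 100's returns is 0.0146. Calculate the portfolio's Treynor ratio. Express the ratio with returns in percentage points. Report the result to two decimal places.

2.90

β = Cov / Var = 0.0295 / 0.0146 = 2.0205
Treynor = (Rp − Rf) / β = (9.06% − 3.20%) / 2.0205 = 5.86 / 2.0205 = 2.9003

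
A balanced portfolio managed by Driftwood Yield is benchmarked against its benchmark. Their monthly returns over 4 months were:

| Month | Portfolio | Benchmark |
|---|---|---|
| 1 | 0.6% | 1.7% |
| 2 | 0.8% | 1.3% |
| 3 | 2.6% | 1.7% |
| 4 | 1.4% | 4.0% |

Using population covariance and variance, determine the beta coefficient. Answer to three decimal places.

0.074

r̄p = 1.3500%,  r̄m = 2.1750%
Cov = Σ(rp − r̄p)(rm − r̄m) / 4 = 0.0838
Var(rm) = Σ(rm − r̄m)² / 4 = 1.1369
β = Cov / Var = 0.0838 / 1.1369 = 0.0737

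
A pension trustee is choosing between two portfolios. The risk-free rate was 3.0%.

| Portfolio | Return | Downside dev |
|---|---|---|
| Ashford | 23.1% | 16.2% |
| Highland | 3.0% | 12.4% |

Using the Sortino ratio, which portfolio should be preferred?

Ashford: Sortino ratio = (23.1% − 3.0%) / 16.2% = 1.241
Highland: Sortino ratio = (3.0% − 3.0%) / 12.4% = 0.000
Highest: Ashford (1.241).

Ashford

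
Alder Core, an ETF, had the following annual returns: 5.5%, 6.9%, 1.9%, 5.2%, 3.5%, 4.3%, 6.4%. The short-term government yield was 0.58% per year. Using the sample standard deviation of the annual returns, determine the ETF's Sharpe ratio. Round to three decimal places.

r̄ = (5.5 + 6.9 + 1.9 + 5.2 + 3.5 + 4.3 + 6.4) / 7 = 4.8143%
Sample σ = √[Σ(r − r̄)² / 6] = √[17.9686 / 6] = √2.9948 = 1.7305%
Sharpe = (r̄ − rf) / σ = (4.8143 − 0.58) / 1.7305 = 4.2343 / 1.7305 = 2.4469

2.447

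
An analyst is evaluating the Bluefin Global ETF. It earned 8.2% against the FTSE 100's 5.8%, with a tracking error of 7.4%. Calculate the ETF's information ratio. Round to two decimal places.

0.32

IR = (Rp − Rb) / TE = (8.2% − 5.8%) / 7.4% = 2.40% / 7.4% = 0.3243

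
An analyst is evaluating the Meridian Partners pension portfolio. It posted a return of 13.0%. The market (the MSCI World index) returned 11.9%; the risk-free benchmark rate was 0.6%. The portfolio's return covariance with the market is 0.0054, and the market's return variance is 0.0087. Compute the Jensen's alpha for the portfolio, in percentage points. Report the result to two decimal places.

5.39

β = Cov / Var = 0.0054 / 0.0087 = 0.6207
E[R] = Rf + β(Rm − Rf) = 0.6% + 0.6207 × (11.9% − 0.6%) = 7.6139%
α = Rp − E[R] = 13.0% − 7.6139% = 5.3861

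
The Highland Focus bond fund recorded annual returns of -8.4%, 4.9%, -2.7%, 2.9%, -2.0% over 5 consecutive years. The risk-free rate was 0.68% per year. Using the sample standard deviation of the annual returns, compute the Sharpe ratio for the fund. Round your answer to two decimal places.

-0.33

r̄ = (-8.4 + 4.9 − 2.7 + 2.9 − 2) / 5 = -5.30 / 5 = -1.0600%
Sample σ = √[Σ(r − r̄)² / 4] = √[108.6520 / 4] = √27.1630 = 5.2118%
Sharpe = (r̄ − rf) / σ = (-1.0600 − 0.68) / 5.2118 = -1.7400 / 5.2118 = -0.3339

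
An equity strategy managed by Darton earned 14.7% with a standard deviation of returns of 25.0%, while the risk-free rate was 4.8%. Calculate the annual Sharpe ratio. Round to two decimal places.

Sharpe = (Rp − Rf) / σp = (14.7% − 4.8%) / 25.0% = 9.90% / 25.0% = 0.3960

0.40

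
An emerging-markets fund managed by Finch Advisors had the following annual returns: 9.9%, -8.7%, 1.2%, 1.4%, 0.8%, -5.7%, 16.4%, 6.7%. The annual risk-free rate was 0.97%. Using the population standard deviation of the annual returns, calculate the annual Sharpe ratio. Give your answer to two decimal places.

0.23

r̄ = (9.9 − 8.7 + 1.2 + 1.4 + 0.8 − 5.7 + 16.4 + 6.7) / 8 = 22.00 / 8 = 2.7500%
Σ(r − r̄)² = (9.9 − 2.7500)² + (-8.7 − 2.7500)² + (1.2 − 2.7500)² + … = 463.5800
σ = √[463.5800 / 8] = 7.6123%
Sharpe = (r̄ − rf) / σ = (2.7500 − 0.97) / 7.6123 = 1.7800 / 7.6123 = 0.2338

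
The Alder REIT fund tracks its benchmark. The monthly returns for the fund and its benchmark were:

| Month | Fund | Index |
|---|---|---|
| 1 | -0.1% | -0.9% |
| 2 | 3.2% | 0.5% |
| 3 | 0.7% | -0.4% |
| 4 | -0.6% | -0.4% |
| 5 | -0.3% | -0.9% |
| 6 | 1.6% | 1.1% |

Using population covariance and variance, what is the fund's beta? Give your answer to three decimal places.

1.370

r̄p = 0.7500%,  r̄m = -0.1667%
Cov = Σ(rp − r̄p)(rm − r̄m) / 6 = 0.7383
Var(rm) = Σ(rm − r̄m)² / 6 = 0.5389
β = Cov / Var = 0.7383 / 0.5389 = 1.3700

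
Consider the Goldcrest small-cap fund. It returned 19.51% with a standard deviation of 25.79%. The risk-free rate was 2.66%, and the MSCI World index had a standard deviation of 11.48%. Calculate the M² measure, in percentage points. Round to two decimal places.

Sharpe = (Rp − Rf) / σp = (19.51% − 2.66%) / 25.79% = 0.6534
M² = Rf + Sharpe × σm = 2.66% + 0.6534 × 11.48% = 10.1610%

10.16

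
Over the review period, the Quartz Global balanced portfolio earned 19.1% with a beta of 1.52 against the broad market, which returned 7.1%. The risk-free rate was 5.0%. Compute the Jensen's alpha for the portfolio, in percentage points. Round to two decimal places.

CAPM expected return = Rf + β(Rm − Rf) = 5.0% + 1.52 × (7.1% − 5.0%) = 5 + 1.52 × 2.10 = 8.1920%
Jensen's α = Rp − E[R] = 19.1% − 8.1920% = 10.9080

10.91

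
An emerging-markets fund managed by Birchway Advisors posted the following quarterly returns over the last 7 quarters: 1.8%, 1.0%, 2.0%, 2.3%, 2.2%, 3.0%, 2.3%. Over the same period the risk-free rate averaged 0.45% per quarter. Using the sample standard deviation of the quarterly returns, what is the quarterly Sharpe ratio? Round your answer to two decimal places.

2.70

r̄ = (1.8 + 1 + 2 + 2.3 + 2.2 + 3 + 2.3) / 7 = 14.60 / 7 = 2.0857%
Σ(r − r̄)² = (1.8 − 2.0857)² + (1 − 2.0857)² + … = 2.2086
σ = √[2.2086 / 6] = 0.6067%
Sharpe = (r̄ − rf) / σ = (2.0857 − 0.45) / 0.6067 = 1.6357 / 0.6067 = 2.6961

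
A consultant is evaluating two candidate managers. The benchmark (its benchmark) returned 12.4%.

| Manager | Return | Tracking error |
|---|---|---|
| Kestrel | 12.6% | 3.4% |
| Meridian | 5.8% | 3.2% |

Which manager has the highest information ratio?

Kestrel: IR = (12.6% − 12.4%) / 3.4% = 0.059
Meridian: IR = (5.8% − 12.4%) / 3.2% = -2.063
Highest: Kestrel (0.059).

Kestrel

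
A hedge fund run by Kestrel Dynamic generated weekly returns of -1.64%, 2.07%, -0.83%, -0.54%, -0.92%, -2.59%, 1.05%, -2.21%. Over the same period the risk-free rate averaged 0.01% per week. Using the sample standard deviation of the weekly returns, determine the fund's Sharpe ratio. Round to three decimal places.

-0.449

r̄ = (-1.64 + 2.07 − 0.83 − 0.54 − 0.92 − 2.59 + 1.05 − 2.21) / 8 = -0.7013%
Σ(r − r̄)² = (-1.64 − (-0.7013))² + (2.07 − (-0.7013))² + … = 17.5621
σ = √[17.5621 / 7] = 1.5839%
Sharpe = (r̄ − rf) / σ = (-0.7013 − 0.01) / 1.5839 = -0.7113 / 1.5839 = -0.4491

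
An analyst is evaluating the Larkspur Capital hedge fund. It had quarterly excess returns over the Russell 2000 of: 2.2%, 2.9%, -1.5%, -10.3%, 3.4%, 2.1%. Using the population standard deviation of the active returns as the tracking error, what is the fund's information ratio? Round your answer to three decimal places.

r̄ = (2.2 + 2.9 − 1.5 − 10.3 + 3.4 + 2.1) / 6 = -1.20 / 6 = -0.2000%
Σ(r − r̄)² = (2.2 − (-0.2000))² + (2.9 − (-0.2000))² + (-1.5 − (-0.2000))² + … = 137.3200
σ = √[137.3200 / 6] = 4.7840%
IR = r̄ / tracking error = -0.2000 / 4.7840 = -0.0418

-0.042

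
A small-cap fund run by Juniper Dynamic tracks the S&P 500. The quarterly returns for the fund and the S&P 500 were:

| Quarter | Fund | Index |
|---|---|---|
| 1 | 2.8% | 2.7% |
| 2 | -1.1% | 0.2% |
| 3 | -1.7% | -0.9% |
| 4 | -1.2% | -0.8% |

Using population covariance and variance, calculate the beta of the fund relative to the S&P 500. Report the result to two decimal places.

1.21

r̄p = -0.3000%,  r̄m = 0.3000%
Cov = Σ(rp − r̄p)(rm − r̄m) / 4 = 2.5475
Var(rm) = Σ(rm − r̄m)² / 4 = 2.1050
β = Cov / Var = 2.5475 / 2.1050 = 1.2102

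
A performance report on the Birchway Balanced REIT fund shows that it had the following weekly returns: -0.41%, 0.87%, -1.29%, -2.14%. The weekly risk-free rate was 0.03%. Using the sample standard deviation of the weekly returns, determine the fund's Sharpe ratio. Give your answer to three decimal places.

Mean return μ = -2.970 / 4 = -0.7425%
Sample σ = √[Σ(r − μ)² / 3] = √[4.9635 / 3] = √1.6545 = 1.2863%
Sharpe = (μ − rf) / σ = (-0.7425 − 0.03) / 1.2863 = -0.7725 / 1.2863 = -0.6006

-0.601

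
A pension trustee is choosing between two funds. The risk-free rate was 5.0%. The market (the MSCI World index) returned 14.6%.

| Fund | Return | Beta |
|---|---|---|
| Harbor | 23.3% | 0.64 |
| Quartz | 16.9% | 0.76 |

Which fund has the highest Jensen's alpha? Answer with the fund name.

Harbor: α = 23.3% − [5.0% + 0.64 × (14.6% − 5.0%)] = 12.156
Quartz: α = 16.9% − [5.0% + 0.76 × (14.6% − 5.0%)] = 4.604
Highest: Harbor (12.156).

Harbor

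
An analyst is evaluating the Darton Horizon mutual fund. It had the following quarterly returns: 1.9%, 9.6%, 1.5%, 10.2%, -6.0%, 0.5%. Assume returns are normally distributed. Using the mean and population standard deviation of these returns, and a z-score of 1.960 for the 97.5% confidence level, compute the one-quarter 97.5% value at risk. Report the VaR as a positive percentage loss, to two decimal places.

μ = (1.9 + 9.6 + 1.5 + 10.2 − 6 + 0.5) / 6 = 2.9500%
Σ(r − μ)² = 186.0950; population σ = √(186.0950/6) = 5.5692%
VaR = −(μ − z·σ) = −(2.9500 − 1.960 × 5.5692) = −(-7.9656) = 7.9656%

7.97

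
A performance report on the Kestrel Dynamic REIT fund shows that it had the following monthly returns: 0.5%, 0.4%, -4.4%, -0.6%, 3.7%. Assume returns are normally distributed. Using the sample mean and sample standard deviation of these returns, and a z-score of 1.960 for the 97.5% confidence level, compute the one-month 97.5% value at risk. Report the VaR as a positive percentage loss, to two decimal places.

μ = (0.5 + 0.4 − 4.4 − 0.6 + 3.7) / 5 = -0.40 / 5 = -0.0800%
Σ(r − μ)² = (0.5 − (-0.0800))² + (0.4 − (-0.0800))² + … = 33.7880
sample σ = √(33.7880 / 4) = √8.4470 = 2.9064%
VaR = −(μ − z·σ) = −(-0.0800 − 1.960 × 2.9064) = −(-5.7765) = 5.7765%

5.78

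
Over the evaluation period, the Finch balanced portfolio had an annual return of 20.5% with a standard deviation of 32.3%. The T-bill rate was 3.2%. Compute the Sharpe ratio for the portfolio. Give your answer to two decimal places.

Sharpe = (Rp − Rf) / σp = (20.5% − 3.2%) / 32.3% = 17.30% / 32.3% = 0.5356

0.54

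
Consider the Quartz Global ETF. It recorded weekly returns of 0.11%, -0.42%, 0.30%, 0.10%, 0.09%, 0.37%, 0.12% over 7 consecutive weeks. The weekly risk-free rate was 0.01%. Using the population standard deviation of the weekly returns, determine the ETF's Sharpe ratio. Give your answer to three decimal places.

μ = (0.11 − 0.42 + 0.3 + 0.1 + 0.09 + 0.37 + 0.12) / 7 = 0.670 / 7 = 0.0957%
Σ(r − μ)² = (0.11 − 0.0957)² + (-0.42 − 0.0957)² + … = 0.3838
σ = √[0.3838 / 7] = 0.2342%
Sharpe = (μ − rf) / σ = (0.0957 − 0.01) / 0.2342 = 0.0857 / 0.2342 = 0.3659

0.366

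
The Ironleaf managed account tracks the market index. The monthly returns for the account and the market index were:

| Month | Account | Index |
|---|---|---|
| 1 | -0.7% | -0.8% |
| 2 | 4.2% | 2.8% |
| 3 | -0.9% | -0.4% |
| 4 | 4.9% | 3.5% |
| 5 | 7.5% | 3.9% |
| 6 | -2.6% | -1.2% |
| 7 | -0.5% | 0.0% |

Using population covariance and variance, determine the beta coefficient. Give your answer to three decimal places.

1.696

r̄p = 1.7000%,  r̄m = 1.1143%
Cov = Σ(rp − r̄p)(rm − r̄m) / 7 = 6.9914
Var(rm) = Σ(rm − r̄m)² / 7 = 4.1212
β = Cov / Var = 6.9914 / 4.1212 = 1.6964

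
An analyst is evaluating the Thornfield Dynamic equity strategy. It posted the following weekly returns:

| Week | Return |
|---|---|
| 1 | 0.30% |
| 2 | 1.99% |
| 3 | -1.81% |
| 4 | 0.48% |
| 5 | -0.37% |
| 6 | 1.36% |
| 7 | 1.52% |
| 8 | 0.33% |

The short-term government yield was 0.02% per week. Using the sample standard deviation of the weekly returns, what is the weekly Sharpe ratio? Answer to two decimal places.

0.38

r̄ = (0.3 + 1.99 − 1.81 + 0.48 − 0.37 + 1.36 + 1.52 + 0.33) / 8 = 3.800 / 8 = 0.4750%
Σ(r − r̄)² = 10.1574; sample σ = √(10.1574/7) = 1.2046%
Sharpe = (r̄ − rf) / σ = (0.4750 − 0.02) / 1.2046 = 0.4550 / 1.2046 = 0.3777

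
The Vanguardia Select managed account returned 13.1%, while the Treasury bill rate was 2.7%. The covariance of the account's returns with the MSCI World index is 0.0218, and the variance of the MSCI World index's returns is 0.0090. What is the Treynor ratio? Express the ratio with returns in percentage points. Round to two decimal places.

β = Cov / Var = 0.0218 / 0.0090 = 2.4222
Treynor = (Rp − Rf) / β = (13.1% − 2.7%) / 2.4222 = 10.40 / 2.4222 = 4.2936

4.29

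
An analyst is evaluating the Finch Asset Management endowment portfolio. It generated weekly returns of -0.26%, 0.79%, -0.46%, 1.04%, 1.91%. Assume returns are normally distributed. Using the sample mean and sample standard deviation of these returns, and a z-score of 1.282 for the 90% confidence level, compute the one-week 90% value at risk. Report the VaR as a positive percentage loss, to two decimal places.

Mean return r̄ = 3.020 / 5 = 0.6040%
Σ(r − r̄)² = (-0.26 − 0.6040)² + (0.79 − 0.6040)² + … = 3.8089
sample σ = √(3.8089 / 4) = √0.9522 = 0.9758%
VaR = −(r̄ − z·σ) = −(0.6040 − 1.282 × 0.9758) = −(-0.6470) = 0.6470%

0.65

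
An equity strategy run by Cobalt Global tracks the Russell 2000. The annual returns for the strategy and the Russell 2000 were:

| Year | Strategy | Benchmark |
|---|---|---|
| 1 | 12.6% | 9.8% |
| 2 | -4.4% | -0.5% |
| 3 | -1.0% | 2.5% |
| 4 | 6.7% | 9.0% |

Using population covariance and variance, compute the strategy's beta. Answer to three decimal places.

r̄p = 3.4750%,  r̄m = 5.2000%
Cov = Σ(rp − r̄p)(rm − r̄m) / 4 = 27.8000
Var(rm) = Σ(rm − r̄m)² / 4 = 18.8450
β = Cov / Var = 27.8000 / 18.8450 = 1.4752

1.475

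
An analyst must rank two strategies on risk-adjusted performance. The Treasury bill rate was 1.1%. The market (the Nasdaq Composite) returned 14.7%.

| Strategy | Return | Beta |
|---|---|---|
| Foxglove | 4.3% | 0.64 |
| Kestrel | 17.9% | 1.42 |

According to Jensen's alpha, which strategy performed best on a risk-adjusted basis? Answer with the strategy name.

Kestrel

Foxglove: α = 4.3% − [1.1% + 0.64 × (14.7% − 1.1%)] = -5.504
Kestrel: α = 17.9% − [1.1% + 1.42 × (14.7% − 1.1%)] = -2.512
Highest: Kestrel (-2.512).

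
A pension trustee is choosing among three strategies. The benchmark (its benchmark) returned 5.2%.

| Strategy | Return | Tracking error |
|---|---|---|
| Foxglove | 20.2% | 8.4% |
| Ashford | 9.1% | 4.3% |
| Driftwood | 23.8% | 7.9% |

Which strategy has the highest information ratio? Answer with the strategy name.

Foxglove: IR = (20.2% − 5.2%) / 8.4% = 1.786
Ashford: IR = (9.1% − 5.2%) / 4.3% = 0.907
Driftwood: IR = (23.8% − 5.2%) / 7.9% = 2.354
Highest: Driftwood (2.354).

Driftwood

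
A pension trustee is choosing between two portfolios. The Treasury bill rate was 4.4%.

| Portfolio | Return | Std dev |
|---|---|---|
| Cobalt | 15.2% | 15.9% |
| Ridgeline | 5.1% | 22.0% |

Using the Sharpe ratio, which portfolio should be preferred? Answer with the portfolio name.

Cobalt: Sharpe ratio = (15.2% − 4.4%) / 15.9% = 0.679
Ridgeline: Sharpe ratio = (5.1% − 4.4%) / 22.0% = 0.032
Highest: Cobalt (0.679).

Cobalt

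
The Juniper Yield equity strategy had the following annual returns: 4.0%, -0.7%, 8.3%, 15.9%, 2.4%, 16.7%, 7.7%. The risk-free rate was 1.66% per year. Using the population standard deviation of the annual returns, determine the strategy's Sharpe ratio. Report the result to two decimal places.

1.00

μ = (4 − 0.7 + 8.3 + 15.9 + 2.4 + 16.7 + 7.7) / 7 = 54.30 / 7 = 7.7571%
Σ(r − μ)² = 260.9171; population σ = √(260.9171/7) = 6.1052%
Sharpe = (μ − rf) / σ = (7.7571 − 1.66) / 6.1052 = 6.0971 / 6.1052 = 0.9987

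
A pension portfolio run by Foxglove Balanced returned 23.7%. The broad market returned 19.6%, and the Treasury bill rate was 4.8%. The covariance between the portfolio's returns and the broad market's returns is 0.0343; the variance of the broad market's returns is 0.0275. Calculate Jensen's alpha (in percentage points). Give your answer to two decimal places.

0.44

β = Cov / Var = 0.0343 / 0.0275 = 1.2473
E[R] = Rf + β(Rm − Rf) = 4.8% + 1.2473 × (19.6% − 4.8%) = 23.2600%
α = Rp − E[R] = 23.7% − 23.2600% = 0.4400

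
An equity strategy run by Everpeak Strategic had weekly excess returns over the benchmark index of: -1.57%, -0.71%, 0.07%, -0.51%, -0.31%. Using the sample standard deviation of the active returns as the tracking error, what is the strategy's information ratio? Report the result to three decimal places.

-0.992

μ = (-1.57 − 0.71 + 0.07 − 0.51 − 0.31) / 5 = -3.030 / 5 = -0.6060%
Sample std dev = √[1.4939 / 4] = 0.6111%
IR = μ / tracking error = -0.6060 / 0.6111 = -0.9917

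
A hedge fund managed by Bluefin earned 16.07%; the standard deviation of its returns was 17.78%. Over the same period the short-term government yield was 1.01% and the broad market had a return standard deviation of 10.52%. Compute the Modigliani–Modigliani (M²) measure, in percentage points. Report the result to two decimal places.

Sharpe = (Rp − Rf) / σp = (16.07% − 1.01%) / 17.78% = 0.8470
M² = Rf + Sharpe × σm = 1.01% + 0.8470 × 10.52% = 9.9204%

9.92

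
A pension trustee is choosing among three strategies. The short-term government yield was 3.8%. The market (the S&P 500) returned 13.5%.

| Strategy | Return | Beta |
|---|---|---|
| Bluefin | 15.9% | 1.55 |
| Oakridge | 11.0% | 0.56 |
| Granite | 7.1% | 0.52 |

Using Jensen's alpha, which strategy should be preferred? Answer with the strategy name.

Bluefin: α = 15.9% − [3.8% + 1.55 × (13.5% − 3.8%)] = -2.935
Oakridge: α = 11.0% − [3.8% + 0.56 × (13.5% − 3.8%)] = 1.768
Granite: α = 7.1% − [3.8% + 0.52 × (13.5% − 3.8%)] = -1.744
Highest: Oakridge (1.768).

Oakridge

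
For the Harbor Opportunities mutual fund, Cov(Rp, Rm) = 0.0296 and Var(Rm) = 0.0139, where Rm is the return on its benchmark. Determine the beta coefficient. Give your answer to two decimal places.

2.13

β = Cov(Rp, Rm) / Var(Rm) = 0.0296 / 0.0139 = 2.1295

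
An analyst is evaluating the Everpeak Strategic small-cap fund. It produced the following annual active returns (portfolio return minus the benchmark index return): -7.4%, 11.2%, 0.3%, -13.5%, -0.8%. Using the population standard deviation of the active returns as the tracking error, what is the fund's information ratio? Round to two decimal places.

-0.25

r̄ = (-7.4 + 11.2 + 0.3 − 13.5 − 0.8) / 5 = -2.0400%
Σ(r − r̄)² = 342.3720; population σ = √(342.3720/5) = 8.2749%
IR = r̄ / tracking error = -2.0400 / 8.2749 = -0.2465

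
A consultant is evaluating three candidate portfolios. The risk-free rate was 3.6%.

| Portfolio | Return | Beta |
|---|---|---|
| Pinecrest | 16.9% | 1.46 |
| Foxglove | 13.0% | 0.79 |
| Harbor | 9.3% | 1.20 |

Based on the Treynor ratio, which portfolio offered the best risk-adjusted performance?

Pinecrest: Treynor = (16.9% − 3.6%) / 1.46 = 9.110
Foxglove: Treynor = (13.0% − 3.6%) / 0.79 = 11.899
Harbor: Treynor = (9.3% − 3.6%) / 1.20 = 4.750
Highest: Foxglove (11.899).

Foxglove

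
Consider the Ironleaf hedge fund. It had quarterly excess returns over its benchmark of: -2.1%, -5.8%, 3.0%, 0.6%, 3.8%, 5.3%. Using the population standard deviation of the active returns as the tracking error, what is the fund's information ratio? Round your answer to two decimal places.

0.21

μ = (-2.1 − 5.8 + 3 + 0.6 + 3.8 + 5.3) / 6 = 4.80 / 6 = 0.8000%
Σ(r − μ)² = (-2.1 − 0.8000)² + (-5.8 − 0.8000)² + … = 86.1000
σ = √[86.1000 / 6] = 3.7881%
IR = μ / tracking error = 0.8000 / 3.7881 = 0.2112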